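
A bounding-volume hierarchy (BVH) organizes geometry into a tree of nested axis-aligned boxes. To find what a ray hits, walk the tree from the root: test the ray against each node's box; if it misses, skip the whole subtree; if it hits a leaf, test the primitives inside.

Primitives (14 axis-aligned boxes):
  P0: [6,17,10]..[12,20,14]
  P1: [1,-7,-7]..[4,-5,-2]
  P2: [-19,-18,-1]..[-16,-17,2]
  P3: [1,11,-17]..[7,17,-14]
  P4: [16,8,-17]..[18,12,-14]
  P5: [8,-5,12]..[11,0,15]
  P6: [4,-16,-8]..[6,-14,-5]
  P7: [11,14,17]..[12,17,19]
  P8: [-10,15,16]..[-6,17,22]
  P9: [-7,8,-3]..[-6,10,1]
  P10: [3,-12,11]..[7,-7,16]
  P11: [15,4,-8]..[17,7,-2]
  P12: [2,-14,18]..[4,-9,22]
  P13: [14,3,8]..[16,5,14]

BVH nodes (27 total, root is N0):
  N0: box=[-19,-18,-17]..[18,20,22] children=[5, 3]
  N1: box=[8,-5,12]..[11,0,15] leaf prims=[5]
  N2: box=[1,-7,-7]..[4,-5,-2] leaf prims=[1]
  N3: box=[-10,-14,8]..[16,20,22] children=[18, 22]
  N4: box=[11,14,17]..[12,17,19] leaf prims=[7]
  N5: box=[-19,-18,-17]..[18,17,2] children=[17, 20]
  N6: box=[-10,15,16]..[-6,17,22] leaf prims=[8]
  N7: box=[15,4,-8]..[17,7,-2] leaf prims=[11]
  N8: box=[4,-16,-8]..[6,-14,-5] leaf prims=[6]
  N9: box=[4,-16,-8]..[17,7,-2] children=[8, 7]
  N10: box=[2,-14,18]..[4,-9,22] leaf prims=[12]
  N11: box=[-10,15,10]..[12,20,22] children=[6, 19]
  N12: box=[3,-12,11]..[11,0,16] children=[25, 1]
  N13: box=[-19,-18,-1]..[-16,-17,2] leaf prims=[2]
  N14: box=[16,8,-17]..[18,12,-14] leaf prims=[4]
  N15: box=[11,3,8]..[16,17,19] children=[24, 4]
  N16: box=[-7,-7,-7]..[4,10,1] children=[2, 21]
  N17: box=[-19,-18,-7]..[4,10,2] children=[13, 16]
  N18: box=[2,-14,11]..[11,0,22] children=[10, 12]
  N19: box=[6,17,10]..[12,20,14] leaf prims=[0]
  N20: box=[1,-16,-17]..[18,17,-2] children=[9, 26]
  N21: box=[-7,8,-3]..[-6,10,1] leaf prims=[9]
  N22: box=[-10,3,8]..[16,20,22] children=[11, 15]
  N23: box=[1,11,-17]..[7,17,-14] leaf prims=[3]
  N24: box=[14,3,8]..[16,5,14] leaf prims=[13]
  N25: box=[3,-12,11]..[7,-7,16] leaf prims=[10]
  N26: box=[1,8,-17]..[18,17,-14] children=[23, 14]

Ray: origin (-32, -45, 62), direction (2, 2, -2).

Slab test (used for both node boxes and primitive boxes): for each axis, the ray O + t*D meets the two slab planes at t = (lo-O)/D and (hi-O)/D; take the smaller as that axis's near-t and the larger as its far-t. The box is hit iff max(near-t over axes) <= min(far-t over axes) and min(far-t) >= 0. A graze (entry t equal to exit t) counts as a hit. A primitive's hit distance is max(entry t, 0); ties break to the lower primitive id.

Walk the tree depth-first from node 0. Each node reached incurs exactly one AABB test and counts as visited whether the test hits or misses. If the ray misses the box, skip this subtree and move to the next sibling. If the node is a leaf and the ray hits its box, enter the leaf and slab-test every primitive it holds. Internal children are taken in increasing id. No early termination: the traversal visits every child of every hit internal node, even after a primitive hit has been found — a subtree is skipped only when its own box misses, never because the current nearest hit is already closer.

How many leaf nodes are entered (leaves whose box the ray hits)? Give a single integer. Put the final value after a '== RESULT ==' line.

Trace the traversal:
N0 x:[13/2,25] y:[27/2,65/2] z:[20,79/2] -> hit [20,25], descend [3, 5]
  N3 x:[11,24] y:[31/2,65/2] z:[20,27] -> hit [20,24], descend [18, 22]
    N18 x:[17,43/2] y:[31/2,45/2] z:[20,51/2] -> hit [20,43/2], descend [10, 12]
      N10 x:[17,18] y:[31/2,18] z:[20,22] -> miss, prune
      N12 x:[35/2,43/2] y:[33/2,45/2] z:[23,51/2] -> miss, prune
    N22 x:[11,24] y:[24,65/2] z:[20,27] -> hit [24,24], descend [11, 15]
      N11 x:[11,22] y:[30,65/2] z:[20,26] -> miss, prune
      N15 x:[43/2,24] y:[24,31] z:[43/2,27] -> hit [24,24], descend [4, 24]
        N4 x:[43/2,22] y:[59/2,31] z:[43/2,45/2] -> miss, prune
        N24 x:[23,24] y:[24,25] z:[24,27] -> hit [24,24] leaf, test {P13@t=24}
  N5 x:[13/2,25] y:[27/2,31] z:[30,79/2] -> miss, prune

order=[0, 3, 18, 10, 12, 22, 11, 15, 4, 24, 5]  |boxes|=11  |leaves|=1  hit=P13

== RESULT ==
1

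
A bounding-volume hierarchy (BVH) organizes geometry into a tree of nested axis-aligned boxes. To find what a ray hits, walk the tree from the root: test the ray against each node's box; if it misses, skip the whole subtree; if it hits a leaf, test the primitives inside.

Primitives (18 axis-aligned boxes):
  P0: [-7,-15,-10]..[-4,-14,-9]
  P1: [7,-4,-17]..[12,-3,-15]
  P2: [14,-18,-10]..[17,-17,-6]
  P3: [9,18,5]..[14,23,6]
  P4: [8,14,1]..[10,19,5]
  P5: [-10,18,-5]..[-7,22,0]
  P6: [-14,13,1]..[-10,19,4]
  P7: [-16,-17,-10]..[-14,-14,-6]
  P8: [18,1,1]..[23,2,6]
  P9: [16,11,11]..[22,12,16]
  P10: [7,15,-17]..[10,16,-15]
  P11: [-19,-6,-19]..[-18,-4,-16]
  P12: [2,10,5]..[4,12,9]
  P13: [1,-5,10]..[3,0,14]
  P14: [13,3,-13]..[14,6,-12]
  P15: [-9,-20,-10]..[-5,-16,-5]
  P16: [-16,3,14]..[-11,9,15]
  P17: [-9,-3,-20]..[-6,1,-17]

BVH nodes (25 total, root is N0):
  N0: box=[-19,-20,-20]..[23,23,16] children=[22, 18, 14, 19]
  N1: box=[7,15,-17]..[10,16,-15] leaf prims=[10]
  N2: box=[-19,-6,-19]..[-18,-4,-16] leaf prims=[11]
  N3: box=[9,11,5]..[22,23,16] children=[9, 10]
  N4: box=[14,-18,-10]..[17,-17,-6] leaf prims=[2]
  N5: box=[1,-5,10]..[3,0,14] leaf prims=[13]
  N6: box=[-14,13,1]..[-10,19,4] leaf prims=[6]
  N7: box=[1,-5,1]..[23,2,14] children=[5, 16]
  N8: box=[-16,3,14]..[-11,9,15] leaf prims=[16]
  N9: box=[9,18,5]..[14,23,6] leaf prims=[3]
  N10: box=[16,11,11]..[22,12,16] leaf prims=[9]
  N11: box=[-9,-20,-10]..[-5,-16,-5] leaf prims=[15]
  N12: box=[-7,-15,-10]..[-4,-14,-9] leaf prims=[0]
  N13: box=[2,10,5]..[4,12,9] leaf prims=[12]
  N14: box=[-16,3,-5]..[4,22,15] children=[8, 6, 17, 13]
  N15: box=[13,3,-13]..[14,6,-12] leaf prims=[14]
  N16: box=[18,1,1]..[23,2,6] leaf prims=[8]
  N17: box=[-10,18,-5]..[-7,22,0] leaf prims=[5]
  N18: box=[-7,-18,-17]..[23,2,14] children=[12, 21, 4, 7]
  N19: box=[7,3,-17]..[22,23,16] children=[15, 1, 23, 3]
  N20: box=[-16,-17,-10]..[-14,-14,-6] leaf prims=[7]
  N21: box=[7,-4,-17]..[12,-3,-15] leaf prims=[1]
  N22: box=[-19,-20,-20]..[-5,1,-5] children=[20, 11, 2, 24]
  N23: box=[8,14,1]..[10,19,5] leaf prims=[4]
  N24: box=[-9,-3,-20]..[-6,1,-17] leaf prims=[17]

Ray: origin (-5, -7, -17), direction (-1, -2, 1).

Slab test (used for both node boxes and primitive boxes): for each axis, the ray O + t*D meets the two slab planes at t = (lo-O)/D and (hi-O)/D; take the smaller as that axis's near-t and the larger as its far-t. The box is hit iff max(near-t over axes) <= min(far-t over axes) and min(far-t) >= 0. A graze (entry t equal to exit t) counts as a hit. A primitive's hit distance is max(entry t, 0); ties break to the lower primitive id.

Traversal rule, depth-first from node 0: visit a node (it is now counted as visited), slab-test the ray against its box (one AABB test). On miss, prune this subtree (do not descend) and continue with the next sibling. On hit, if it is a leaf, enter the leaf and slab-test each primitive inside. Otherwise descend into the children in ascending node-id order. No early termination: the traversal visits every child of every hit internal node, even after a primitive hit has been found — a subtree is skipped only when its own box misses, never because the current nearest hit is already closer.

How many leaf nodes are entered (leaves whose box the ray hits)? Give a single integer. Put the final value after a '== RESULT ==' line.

Traverse from the root:
N0 x:[-28,14] y:[-15,13/2] z:[-3,33] -> hit [-3,13/2], descend [14, 18, 19, 22]
  N14 x:[-9,11] y:[-29/2,-5] z:[12,32] -> miss, prune
  N18 x:[-28,2] y:[-9/2,11/2] z:[0,31] -> hit [0,2], descend [4, 7, 12, 21]
    N4 x:[-22,-19] y:[5,11/2] z:[7,11] -> miss, prune
    N7 x:[-28,-6] y:[-9/2,-1] z:[18,31] -> miss, prune
    N12 x:[-1,2] y:[7/2,4] z:[7,8] -> miss, prune
    N21 x:[-17,-12] y:[-2,-3/2] z:[0,2] -> miss, prune
  N19 x:[-27,-12] y:[-15,-5] z:[0,33] -> miss, prune
  N22 x:[0,14] y:[-4,13/2] z:[-3,12] -> hit [0,13/2], descend [2, 11, 20, 24]
    N2 x:[13,14] y:[-3/2,-1/2] z:[-2,1] -> miss, prune
    N11 x:[0,4] y:[9/2,13/2] z:[7,12] -> miss, prune
    N20 x:[9,11] y:[7/2,5] z:[7,11] -> miss, prune
    N24 x:[1,4] y:[-4,-2] z:[-3,0] -> miss, prune

Visited [0, 14, 18, 4, 7, 12, 21, 19, 22, 2, 11, 20, 24]. Tests: 13 box, 0 leaf. Nearest: miss.

== RESULT ==
0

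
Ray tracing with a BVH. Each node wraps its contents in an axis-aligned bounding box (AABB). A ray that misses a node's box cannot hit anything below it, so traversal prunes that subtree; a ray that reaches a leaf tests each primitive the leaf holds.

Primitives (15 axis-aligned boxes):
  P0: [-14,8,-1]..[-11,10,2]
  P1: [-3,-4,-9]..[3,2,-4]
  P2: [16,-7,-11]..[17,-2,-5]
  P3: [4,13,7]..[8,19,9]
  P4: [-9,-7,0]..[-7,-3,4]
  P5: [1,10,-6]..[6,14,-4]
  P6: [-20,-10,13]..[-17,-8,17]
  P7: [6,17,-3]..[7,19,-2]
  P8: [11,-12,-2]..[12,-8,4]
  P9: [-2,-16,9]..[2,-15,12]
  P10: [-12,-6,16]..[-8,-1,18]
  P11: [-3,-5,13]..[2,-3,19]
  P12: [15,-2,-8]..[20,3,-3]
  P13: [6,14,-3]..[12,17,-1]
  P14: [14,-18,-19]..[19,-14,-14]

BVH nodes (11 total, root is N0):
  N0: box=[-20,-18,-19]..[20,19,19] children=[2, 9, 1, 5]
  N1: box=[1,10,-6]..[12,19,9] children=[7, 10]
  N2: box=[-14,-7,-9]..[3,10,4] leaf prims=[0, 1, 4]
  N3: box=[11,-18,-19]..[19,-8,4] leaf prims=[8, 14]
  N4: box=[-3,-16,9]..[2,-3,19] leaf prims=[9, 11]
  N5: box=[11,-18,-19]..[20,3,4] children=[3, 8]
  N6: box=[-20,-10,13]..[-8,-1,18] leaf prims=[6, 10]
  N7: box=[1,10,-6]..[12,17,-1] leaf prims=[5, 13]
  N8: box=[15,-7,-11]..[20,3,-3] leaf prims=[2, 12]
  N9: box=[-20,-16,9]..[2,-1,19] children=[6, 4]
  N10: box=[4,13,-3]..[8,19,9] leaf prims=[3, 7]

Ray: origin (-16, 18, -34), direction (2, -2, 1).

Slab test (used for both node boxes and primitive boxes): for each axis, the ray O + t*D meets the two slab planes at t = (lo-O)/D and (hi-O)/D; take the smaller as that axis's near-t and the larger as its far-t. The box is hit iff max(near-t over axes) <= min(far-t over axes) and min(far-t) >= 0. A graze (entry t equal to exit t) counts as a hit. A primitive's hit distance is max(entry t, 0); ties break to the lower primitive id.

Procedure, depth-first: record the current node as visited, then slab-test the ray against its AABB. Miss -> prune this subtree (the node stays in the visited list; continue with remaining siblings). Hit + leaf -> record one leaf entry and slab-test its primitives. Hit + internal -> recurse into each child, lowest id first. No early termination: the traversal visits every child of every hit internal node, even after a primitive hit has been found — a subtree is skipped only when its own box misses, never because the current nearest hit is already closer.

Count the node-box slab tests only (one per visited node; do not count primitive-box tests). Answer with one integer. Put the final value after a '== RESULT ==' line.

Trace the traversal:
N0 x:[-2,18] y:[-1/2,18] z:[15,53] -> hit [15,18], descend [1, 2, 5, 9]
  N1 x:[17/2,14] y:[-1/2,4] z:[28,43] -> miss, prune
  N2 x:[1,19/2] y:[4,25/2] z:[25,38] -> miss, prune
  N5 x:[27/2,18] y:[15/2,18] z:[15,38] -> hit [15,18], descend [3, 8]
    N3 x:[27/2,35/2] y:[13,18] z:[15,38] -> hit [15,35/2] leaf, test {P8(miss), P14@t=16}
    N8 x:[31/2,18] y:[15/2,25/2] z:[23,31] -> miss, prune
  N9 x:[-2,9] y:[19/2,17] z:[43,53] -> miss, prune

7 AABB tests over nodes [0, 1, 2, 5, 3, 8, 9]; 1 leaf entered; closest P14.

== RESULT ==
7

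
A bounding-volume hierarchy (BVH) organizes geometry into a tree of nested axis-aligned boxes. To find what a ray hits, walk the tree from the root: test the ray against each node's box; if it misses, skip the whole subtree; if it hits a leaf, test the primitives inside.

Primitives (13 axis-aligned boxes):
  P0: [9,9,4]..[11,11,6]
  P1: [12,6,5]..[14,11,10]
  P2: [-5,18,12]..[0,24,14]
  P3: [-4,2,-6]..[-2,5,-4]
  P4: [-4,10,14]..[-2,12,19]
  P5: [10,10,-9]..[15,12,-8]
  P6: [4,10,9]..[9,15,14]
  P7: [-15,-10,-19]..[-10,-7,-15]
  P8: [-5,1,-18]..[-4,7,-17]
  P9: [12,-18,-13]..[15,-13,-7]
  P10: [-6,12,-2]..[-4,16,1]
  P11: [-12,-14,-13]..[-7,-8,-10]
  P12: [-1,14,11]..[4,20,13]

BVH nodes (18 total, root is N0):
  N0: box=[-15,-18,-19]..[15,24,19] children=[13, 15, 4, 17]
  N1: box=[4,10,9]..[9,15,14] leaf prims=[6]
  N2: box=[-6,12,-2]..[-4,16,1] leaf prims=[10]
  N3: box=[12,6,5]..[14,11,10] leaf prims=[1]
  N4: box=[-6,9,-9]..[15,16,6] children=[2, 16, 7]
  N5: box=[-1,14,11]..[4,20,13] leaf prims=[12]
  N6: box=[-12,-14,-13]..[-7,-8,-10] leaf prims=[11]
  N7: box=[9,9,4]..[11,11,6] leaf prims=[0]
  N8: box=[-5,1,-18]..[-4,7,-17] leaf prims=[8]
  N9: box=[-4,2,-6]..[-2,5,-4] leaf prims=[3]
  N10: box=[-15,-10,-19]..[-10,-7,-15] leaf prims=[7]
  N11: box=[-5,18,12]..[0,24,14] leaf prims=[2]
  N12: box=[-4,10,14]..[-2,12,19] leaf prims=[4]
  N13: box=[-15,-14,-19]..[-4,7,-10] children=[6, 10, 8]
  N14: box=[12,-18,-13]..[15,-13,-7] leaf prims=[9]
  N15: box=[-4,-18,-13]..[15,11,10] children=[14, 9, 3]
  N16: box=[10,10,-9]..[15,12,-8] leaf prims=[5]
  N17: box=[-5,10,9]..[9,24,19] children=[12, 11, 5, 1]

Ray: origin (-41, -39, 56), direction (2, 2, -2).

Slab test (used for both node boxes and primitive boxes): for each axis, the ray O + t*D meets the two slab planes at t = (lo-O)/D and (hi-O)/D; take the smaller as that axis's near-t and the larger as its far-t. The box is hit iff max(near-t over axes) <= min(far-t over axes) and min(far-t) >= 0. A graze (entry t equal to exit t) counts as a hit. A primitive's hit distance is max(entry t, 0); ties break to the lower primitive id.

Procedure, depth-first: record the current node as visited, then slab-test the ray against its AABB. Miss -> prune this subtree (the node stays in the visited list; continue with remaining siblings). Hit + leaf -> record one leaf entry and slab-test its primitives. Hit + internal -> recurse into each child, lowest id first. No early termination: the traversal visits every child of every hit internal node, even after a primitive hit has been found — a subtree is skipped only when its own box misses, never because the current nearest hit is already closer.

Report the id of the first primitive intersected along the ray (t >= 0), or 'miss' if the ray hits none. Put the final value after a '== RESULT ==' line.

Walk:
N0 x:[13,28] y:[21/2,63/2] z:[37/2,75/2] -> hit [37/2,28], descend [4, 13, 15, 17]
  N4 x:[35/2,28] y:[24,55/2] z:[25,65/2] -> hit [25,55/2], descend [2, 7, 16]
    N2 x:[35/2,37/2] y:[51/2,55/2] z:[55/2,29] -> miss, prune
    N7 x:[25,26] y:[24,25] z:[25,26] -> hit [25,25] leaf, test {P0@t=25}
    N16 x:[51/2,28] y:[49/2,51/2] z:[32,65/2] -> miss, prune
  N13 x:[13,37/2] y:[25/2,23] z:[33,75/2] -> miss, prune
  N15 x:[37/2,28] y:[21/2,25] z:[23,69/2] -> hit [23,25], descend [3, 9, 14]
    N3 x:[53/2,55/2] y:[45/2,25] z:[23,51/2] -> miss, prune
    N9 x:[37/2,39/2] y:[41/2,22] z:[30,31] -> miss, prune
    N14 x:[53/2,28] y:[21/2,13] z:[63/2,69/2] -> miss, prune
  N17 x:[18,25] y:[49/2,63/2] z:[37/2,47/2] -> miss, prune

Summary -> nodes [0, 4, 2, 7, 16, 13, 15, 3, 9, 14, 17]; box-tests=11; leaf-entries=1; first=P0

== RESULT ==
0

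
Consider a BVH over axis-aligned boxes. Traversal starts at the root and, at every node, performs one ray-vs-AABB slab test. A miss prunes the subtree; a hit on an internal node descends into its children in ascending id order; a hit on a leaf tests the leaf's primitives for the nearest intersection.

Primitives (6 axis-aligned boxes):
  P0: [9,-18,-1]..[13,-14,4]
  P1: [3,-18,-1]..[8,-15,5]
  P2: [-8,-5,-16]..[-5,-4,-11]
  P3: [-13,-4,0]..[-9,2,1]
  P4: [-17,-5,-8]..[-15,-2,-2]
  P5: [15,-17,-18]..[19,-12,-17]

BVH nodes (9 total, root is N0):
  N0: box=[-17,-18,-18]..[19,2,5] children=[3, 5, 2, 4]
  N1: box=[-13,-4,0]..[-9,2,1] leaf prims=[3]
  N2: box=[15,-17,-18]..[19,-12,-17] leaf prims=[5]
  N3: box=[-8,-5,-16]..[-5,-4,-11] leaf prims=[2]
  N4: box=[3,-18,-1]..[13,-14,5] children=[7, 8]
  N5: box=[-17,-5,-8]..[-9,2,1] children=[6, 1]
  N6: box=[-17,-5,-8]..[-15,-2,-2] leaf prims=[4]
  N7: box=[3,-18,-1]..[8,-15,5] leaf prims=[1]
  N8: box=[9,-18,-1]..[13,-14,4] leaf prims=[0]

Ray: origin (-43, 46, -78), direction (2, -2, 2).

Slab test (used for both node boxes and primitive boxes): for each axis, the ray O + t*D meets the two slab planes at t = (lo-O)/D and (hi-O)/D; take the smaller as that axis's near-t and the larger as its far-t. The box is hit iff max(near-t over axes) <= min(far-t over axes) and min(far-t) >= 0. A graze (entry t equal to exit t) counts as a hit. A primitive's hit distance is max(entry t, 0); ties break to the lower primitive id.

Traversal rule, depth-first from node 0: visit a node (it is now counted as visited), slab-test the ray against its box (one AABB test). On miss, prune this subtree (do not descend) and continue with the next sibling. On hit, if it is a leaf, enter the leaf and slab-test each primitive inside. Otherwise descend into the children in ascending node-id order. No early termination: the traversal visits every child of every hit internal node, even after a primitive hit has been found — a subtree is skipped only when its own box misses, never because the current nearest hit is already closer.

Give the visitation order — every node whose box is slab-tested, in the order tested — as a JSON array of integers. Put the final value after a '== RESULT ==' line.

Traverse from the root:
N0 x:[13,31] y:[22,32] z:[30,83/2] -> hit [30,31], descend [2, 3, 4, 5]
  N2 x:[29,31] y:[29,63/2] z:[30,61/2] -> hit [30,61/2] leaf, test {P5@t=30}
  N3 x:[35/2,19] y:[25,51/2] z:[31,67/2] -> miss, prune
  N4 x:[23,28] y:[30,32] z:[77/2,83/2] -> miss, prune
  N5 x:[13,17] y:[22,51/2] z:[35,79/2] -> miss, prune

5 AABB tests over nodes [0, 2, 3, 4, 5]; 1 leaf entered; closest P5.

== RESULT ==
[0, 2, 3, 4, 5]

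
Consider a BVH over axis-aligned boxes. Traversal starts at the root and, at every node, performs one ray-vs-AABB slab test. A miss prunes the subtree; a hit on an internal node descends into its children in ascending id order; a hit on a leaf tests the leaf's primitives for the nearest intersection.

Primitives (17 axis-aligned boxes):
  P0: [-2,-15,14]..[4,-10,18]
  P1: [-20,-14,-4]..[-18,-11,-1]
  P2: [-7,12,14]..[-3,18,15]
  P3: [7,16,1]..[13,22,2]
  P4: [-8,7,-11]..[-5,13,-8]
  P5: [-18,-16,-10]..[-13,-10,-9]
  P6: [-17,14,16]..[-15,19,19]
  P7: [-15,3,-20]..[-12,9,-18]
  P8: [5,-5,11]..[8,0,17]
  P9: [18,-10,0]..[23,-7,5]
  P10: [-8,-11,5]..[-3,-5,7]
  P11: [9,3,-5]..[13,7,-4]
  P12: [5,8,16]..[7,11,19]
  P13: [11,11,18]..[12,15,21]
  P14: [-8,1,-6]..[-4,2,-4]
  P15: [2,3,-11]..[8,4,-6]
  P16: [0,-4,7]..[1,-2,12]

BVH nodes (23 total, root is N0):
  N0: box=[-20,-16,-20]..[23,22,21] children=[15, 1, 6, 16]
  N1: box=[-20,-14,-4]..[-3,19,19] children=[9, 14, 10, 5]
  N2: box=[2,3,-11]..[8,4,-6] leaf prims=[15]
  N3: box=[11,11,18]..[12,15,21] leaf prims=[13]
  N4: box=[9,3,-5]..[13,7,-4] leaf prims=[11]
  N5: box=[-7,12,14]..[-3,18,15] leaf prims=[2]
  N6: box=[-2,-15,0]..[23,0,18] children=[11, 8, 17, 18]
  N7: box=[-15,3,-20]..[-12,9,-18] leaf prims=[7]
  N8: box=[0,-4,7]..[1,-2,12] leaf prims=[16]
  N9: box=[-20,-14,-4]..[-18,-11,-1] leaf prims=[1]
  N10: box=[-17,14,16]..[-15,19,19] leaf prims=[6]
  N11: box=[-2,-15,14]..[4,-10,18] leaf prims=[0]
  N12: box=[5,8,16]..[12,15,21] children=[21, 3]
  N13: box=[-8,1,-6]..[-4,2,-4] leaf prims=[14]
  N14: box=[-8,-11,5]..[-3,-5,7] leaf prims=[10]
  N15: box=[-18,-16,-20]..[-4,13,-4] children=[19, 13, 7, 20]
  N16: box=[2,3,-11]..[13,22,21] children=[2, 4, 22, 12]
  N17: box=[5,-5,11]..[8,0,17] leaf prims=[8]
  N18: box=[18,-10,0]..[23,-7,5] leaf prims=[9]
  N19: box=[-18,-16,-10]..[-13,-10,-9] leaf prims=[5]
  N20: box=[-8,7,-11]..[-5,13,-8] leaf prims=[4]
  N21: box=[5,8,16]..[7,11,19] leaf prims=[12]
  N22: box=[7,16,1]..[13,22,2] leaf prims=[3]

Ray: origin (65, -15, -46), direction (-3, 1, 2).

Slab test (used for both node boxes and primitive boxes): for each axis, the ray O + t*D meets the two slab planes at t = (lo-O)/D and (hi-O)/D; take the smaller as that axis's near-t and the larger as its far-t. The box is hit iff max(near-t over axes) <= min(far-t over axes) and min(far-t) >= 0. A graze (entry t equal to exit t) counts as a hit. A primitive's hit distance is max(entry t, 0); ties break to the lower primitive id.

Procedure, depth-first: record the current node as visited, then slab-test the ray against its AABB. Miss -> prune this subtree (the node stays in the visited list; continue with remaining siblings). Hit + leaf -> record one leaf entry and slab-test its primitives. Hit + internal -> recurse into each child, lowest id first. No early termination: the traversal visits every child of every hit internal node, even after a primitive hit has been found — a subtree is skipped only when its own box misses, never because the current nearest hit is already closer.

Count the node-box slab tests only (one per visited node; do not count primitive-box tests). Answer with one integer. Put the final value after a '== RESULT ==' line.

Trace the traversal:
N0 x:[14,85/3] y:[-1,37] z:[13,67/2] -> hit [14,85/3], descend [1, 6, 15, 16]
  N1 x:[68/3,85/3] y:[1,34] z:[21,65/2] -> hit [68/3,85/3], descend [5, 9, 10, 14]
    N5 x:[68/3,24] y:[27,33] z:[30,61/2] -> miss, prune
    N9 x:[83/3,85/3] y:[1,4] z:[21,45/2] -> miss, prune
    N10 x:[80/3,82/3] y:[29,34] z:[31,65/2] -> miss, prune
    N14 x:[68/3,73/3] y:[4,10] z:[51/2,53/2] -> miss, prune
  N6 x:[14,67/3] y:[0,15] z:[23,32] -> miss, prune
  N15 x:[23,83/3] y:[-1,28] z:[13,21] -> miss, prune
  N16 x:[52/3,21] y:[18,37] z:[35/2,67/2] -> hit [18,21], descend [2, 4, 12, 22]
    N2 x:[19,21] y:[18,19] z:[35/2,20] -> hit [19,19] leaf, test {P15@t=19}
    N4 x:[52/3,56/3] y:[18,22] z:[41/2,21] -> miss, prune
    N12 x:[53/3,20] y:[23,30] z:[31,67/2] -> miss, prune
    N22 x:[52/3,58/3] y:[31,37] z:[47/2,24] -> miss, prune

order=[0, 1, 5, 9, 10, 14, 6, 15, 16, 2, 4, 12, 22]  |boxes|=13  |leaves|=1  hit=P15

== RESULT ==
13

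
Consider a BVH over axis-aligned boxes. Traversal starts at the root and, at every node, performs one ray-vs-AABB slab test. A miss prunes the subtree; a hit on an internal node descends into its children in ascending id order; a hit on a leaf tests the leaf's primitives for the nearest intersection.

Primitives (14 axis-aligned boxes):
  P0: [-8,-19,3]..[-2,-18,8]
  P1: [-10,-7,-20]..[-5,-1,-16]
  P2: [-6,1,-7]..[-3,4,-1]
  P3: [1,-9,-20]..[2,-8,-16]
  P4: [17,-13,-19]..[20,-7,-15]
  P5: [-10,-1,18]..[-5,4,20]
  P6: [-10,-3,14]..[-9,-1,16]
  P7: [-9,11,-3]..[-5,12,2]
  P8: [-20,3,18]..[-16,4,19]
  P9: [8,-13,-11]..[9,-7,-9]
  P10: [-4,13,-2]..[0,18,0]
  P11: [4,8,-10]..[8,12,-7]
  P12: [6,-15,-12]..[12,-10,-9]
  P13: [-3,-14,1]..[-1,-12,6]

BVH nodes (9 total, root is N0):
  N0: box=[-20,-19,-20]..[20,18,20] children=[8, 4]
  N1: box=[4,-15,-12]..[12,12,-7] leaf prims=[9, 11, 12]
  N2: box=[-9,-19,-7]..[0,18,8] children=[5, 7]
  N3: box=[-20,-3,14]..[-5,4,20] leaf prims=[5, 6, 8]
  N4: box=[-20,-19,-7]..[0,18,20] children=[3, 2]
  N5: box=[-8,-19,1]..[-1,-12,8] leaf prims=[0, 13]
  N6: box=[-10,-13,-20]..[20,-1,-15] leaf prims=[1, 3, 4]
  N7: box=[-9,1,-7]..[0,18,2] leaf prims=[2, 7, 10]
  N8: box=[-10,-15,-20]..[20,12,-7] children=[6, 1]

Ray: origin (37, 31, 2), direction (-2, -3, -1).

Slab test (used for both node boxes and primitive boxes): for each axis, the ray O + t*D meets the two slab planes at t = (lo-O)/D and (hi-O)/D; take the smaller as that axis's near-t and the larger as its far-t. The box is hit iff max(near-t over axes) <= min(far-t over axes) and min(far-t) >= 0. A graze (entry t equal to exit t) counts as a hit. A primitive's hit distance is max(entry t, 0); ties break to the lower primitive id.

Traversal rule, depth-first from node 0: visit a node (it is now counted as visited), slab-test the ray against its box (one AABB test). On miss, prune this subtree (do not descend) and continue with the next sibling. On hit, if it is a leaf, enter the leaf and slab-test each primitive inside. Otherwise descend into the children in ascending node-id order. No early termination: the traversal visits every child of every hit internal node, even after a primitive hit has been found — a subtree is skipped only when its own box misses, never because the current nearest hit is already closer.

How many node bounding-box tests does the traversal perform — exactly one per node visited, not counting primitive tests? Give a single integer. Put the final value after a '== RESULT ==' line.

Trace the traversal:
N0 x:[17/2,57/2] y:[13/3,50/3] z:[-18,22] -> hit [17/2,50/3], descend [4, 8]
  N4 x:[37/2,57/2] y:[13/3,50/3] z:[-18,9] -> miss, prune
  N8 x:[17/2,47/2] y:[19/3,46/3] z:[9,22] -> hit [9,46/3], descend [1, 6]
    N1 x:[25/2,33/2] y:[19/3,46/3] z:[9,14] -> hit [25/2,14] leaf, test {P9(miss), P11(miss), P12@t=41/3}
    N6 x:[17/2,47/2] y:[32/3,44/3] z:[17,22] -> miss, prune

Visited [0, 4, 8, 1, 6]. Tests: 5 box, 1 leaf. Nearest: P12.

== RESULT ==
5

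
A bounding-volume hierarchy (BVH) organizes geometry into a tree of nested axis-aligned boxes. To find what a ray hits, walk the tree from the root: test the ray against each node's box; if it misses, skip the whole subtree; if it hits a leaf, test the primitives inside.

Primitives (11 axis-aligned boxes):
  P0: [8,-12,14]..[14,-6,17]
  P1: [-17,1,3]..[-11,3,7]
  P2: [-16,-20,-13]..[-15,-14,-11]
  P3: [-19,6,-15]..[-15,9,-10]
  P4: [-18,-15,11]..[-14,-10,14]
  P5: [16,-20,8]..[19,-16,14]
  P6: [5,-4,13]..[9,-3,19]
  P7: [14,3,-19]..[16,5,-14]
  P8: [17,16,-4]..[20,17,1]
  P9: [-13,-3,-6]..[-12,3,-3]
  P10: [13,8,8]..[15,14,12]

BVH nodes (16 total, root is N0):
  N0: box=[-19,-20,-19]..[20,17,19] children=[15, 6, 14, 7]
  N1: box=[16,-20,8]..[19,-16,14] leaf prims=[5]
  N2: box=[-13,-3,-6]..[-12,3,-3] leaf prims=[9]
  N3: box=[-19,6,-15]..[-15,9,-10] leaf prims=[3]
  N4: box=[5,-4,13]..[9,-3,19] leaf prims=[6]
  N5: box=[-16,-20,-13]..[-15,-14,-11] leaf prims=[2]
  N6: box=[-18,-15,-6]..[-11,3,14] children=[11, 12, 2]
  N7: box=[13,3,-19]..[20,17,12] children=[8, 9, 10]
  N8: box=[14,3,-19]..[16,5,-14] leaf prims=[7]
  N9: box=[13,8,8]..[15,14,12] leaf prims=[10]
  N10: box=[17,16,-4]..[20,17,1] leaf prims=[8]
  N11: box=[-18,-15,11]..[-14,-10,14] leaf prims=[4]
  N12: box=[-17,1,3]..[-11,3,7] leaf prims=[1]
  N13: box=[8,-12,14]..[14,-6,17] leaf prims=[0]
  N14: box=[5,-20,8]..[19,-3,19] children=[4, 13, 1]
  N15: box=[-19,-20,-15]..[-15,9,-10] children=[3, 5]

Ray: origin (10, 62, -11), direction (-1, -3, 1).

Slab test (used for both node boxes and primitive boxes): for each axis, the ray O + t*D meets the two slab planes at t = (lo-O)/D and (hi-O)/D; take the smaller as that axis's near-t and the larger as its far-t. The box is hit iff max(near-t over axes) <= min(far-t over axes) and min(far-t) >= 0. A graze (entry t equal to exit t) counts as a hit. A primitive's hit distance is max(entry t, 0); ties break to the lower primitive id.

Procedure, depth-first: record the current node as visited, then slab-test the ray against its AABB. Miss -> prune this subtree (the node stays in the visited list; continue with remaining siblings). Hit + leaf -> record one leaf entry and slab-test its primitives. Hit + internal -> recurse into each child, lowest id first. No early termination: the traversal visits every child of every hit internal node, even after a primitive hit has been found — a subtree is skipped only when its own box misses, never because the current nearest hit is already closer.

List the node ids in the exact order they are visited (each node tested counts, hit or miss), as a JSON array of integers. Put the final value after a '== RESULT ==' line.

Trace the traversal:
N0 x:[-10,29] y:[15,82/3] z:[-8,30] -> hit [15,82/3], descend [6, 7, 14, 15]
  N6 x:[21,28] y:[59/3,77/3] z:[5,25] -> hit [21,25], descend [2, 11, 12]
    N2 x:[22,23] y:[59/3,65/3] z:[5,8] -> miss, prune
    N11 x:[24,28] y:[24,77/3] z:[22,25] -> hit [24,25] leaf, test {P4@t=24}
    N12 x:[21,27] y:[59/3,61/3] z:[14,18] -> miss, prune
  N7 x:[-10,-3] y:[15,59/3] z:[-8,23] -> miss, prune
  N14 x:[-9,5] y:[65/3,82/3] z:[19,30] -> miss, prune
  N15 x:[25,29] y:[53/3,82/3] z:[-4,1] -> miss, prune

order=[0, 6, 2, 11, 12, 7, 14, 15]  |boxes|=8  |leaves|=1  hit=P4

== RESULT ==
[0, 6, 2, 11, 12, 7, 14, 15]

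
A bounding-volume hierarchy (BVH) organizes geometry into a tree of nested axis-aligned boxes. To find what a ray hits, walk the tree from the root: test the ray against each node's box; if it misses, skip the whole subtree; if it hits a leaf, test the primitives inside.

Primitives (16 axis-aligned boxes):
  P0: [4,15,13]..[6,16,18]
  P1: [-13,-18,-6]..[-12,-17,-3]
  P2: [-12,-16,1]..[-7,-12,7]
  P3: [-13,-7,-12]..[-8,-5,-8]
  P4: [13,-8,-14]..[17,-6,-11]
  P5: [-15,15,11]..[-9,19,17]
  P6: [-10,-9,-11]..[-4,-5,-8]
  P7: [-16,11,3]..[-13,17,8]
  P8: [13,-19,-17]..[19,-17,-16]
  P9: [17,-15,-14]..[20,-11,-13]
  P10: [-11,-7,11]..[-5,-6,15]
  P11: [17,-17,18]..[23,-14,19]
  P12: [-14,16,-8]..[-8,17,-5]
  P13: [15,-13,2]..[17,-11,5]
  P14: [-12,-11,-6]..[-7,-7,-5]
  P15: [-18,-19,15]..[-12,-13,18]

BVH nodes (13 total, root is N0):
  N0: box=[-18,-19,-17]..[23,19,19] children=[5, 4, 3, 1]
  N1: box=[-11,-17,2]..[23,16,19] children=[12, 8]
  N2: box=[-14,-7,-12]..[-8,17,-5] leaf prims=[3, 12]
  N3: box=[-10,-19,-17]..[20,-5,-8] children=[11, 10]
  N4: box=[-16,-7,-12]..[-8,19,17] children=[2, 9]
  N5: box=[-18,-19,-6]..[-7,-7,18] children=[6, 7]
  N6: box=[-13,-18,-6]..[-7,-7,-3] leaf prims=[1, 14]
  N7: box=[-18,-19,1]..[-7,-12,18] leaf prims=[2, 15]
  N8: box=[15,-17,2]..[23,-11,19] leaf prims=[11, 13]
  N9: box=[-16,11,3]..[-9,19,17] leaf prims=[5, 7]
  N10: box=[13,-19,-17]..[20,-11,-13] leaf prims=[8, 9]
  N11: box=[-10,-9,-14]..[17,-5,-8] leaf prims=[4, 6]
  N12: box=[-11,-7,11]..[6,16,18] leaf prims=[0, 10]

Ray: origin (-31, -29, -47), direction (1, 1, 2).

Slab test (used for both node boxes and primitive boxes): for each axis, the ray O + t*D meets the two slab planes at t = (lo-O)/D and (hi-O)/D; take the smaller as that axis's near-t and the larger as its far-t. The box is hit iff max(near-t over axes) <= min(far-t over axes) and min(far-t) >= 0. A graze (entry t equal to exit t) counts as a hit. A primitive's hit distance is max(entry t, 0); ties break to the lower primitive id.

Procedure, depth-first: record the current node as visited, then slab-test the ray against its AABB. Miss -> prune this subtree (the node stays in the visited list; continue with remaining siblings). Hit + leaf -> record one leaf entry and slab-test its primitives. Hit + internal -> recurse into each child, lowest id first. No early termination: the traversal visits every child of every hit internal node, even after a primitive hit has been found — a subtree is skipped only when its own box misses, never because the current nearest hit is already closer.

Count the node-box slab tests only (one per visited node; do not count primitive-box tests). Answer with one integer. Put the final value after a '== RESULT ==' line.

Walk:
N0 x:[13,54] y:[10,48] z:[15,33] -> hit [15,33], descend [1, 3, 4, 5]
  N1 x:[20,54] y:[12,45] z:[49/2,33] -> hit [49/2,33], descend [8, 12]
    N8 x:[46,54] y:[12,18] z:[49/2,33] -> miss, prune
    N12 x:[20,37] y:[22,45] z:[29,65/2] -> hit [29,65/2] leaf, test {P0(miss), P10(miss)}
  N3 x:[21,51] y:[10,24] z:[15,39/2] -> miss, prune
  N4 x:[15,23] y:[22,48] z:[35/2,32] -> hit [22,23], descend [2, 9]
    N2 x:[17,23] y:[22,46] z:[35/2,21] -> miss, prune
    N9 x:[15,22] y:[40,48] z:[25,32] -> miss, prune
  N5 x:[13,24] y:[10,22] z:[41/2,65/2] -> hit [41/2,22], descend [6, 7]
    N6 x:[18,24] y:[11,22] z:[41/2,22] -> hit [41/2,22] leaf, test {P1(miss), P14@t=41/2}
    N7 x:[13,24] y:[10,17] z:[24,65/2] -> miss, prune

order=[0, 1, 8, 12, 3, 4, 2, 9, 5, 6, 7]  |boxes|=11  |leaves|=2  hit=P14

== RESULT ==
11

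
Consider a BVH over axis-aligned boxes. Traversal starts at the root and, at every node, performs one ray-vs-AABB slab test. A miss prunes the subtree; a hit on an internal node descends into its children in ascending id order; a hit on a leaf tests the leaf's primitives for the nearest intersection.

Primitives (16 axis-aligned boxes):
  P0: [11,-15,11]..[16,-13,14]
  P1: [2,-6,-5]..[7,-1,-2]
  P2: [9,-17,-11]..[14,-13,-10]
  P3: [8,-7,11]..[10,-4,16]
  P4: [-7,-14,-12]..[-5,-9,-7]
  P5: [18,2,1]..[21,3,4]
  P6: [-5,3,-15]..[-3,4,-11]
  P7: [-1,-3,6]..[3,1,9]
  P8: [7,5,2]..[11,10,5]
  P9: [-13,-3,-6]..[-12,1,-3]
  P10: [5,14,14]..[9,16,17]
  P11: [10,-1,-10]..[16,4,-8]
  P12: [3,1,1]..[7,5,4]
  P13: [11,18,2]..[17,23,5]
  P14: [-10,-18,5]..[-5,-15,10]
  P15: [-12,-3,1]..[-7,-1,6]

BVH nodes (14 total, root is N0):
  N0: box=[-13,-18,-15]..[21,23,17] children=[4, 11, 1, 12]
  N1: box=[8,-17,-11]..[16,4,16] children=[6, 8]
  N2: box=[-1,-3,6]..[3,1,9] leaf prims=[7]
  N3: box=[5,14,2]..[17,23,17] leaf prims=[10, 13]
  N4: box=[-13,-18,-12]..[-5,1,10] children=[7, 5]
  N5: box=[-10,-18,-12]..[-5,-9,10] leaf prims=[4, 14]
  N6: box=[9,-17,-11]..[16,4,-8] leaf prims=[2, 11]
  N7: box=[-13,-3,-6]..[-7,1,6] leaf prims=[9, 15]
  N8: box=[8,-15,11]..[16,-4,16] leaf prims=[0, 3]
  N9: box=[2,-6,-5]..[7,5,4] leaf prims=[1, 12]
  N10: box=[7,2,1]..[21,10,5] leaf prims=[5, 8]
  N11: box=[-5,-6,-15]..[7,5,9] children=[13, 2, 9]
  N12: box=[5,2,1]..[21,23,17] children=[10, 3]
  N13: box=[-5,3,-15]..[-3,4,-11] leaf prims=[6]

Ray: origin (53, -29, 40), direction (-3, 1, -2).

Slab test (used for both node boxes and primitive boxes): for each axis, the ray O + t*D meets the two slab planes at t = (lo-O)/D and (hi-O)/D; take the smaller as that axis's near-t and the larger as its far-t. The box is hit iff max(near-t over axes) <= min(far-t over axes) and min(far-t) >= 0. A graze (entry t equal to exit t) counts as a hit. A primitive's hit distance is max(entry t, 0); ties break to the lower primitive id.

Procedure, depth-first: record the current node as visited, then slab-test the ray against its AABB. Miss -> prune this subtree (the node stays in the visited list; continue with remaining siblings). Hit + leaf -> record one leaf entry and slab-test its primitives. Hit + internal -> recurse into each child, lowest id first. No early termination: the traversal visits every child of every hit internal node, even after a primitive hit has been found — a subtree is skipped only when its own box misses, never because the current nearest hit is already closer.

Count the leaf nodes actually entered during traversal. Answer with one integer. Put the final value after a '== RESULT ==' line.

Walk:
N0 x:[32/3,22] y:[11,52] z:[23/2,55/2] -> hit [23/2,22], descend [1, 4, 11, 12]
  N1 x:[37/3,15] y:[12,33] z:[12,51/2] -> hit [37/3,15], descend [6, 8]
    N6 x:[37/3,44/3] y:[12,33] z:[24,51/2] -> miss, prune
    N8 x:[37/3,15] y:[14,25] z:[12,29/2] -> hit [14,29/2] leaf, test {P0@t=14, P3(miss)}
  N4 x:[58/3,22] y:[11,30] z:[15,26] -> hit [58/3,22], descend [5, 7]
    N5 x:[58/3,21] y:[11,20] z:[15,26] -> hit [58/3,20] leaf, test {P4(miss), P14(miss)}
    N7 x:[20,22] y:[26,30] z:[17,23] -> miss, prune
  N11 x:[46/3,58/3] y:[23,34] z:[31/2,55/2] -> miss, prune
  N12 x:[32/3,16] y:[31,52] z:[23/2,39/2] -> miss, prune

order=[0, 1, 6, 8, 4, 5, 7, 11, 12]  |boxes|=9  |leaves|=2  hit=P0

== RESULT ==
2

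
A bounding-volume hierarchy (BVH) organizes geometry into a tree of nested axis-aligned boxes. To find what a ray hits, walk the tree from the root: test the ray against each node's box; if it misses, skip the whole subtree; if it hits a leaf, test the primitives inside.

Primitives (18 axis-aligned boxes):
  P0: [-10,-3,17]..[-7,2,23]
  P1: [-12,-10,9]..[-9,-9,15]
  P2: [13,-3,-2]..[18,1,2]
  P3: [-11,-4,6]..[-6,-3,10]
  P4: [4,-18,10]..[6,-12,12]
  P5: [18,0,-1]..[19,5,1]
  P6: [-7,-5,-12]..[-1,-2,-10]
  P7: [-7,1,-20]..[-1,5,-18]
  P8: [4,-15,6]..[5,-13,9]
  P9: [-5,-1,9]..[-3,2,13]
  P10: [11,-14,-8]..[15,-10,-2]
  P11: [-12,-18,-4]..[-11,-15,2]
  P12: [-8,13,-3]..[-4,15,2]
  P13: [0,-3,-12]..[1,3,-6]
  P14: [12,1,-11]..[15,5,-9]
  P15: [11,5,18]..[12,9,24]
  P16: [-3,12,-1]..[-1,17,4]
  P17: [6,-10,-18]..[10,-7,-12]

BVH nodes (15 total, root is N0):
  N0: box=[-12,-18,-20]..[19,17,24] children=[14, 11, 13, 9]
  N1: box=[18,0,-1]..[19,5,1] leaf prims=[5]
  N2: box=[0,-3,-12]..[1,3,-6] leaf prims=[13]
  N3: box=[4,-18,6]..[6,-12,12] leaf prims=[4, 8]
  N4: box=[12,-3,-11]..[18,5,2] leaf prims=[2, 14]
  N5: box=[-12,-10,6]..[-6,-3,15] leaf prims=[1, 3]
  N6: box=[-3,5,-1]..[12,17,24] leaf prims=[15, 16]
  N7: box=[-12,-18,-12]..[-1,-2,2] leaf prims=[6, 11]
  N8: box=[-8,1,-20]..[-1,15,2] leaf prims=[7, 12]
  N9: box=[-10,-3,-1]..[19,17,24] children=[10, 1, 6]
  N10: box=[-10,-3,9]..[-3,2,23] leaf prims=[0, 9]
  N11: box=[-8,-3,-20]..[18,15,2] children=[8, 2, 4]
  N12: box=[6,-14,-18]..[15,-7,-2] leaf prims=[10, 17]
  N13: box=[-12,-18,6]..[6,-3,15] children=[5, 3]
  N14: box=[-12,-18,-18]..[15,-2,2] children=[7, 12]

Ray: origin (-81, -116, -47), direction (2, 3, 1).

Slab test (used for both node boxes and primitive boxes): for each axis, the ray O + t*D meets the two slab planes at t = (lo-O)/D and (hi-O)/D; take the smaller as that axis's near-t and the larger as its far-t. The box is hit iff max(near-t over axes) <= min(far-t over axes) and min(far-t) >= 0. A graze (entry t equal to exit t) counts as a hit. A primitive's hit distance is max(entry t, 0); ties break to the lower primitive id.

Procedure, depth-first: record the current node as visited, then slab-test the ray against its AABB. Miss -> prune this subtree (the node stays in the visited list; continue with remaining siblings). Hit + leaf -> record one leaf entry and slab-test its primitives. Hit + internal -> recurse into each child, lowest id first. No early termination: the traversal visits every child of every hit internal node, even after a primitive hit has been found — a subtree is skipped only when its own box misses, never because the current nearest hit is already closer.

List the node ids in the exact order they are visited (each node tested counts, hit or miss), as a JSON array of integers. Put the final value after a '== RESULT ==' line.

Trace the traversal:
N0 x:[69/2,50] y:[98/3,133/3] z:[27,71] -> hit [69/2,133/3], descend [9, 11, 13, 14]
  N9 x:[71/2,50] y:[113/3,133/3] z:[46,71] -> miss, prune
  N11 x:[73/2,99/2] y:[113/3,131/3] z:[27,49] -> hit [113/3,131/3], descend [2, 4, 8]
    N2 x:[81/2,41] y:[113/3,119/3] z:[35,41] -> miss, prune
    N4 x:[93/2,99/2] y:[113/3,121/3] z:[36,49] -> miss, prune
    N8 x:[73/2,40] y:[39,131/3] z:[27,49] -> hit [39,40] leaf, test {P7(miss), P12(miss)}
  N13 x:[69/2,87/2] y:[98/3,113/3] z:[53,62] -> miss, prune
  N14 x:[69/2,48] y:[98/3,38] z:[29,49] -> hit [69/2,38], descend [7, 12]
    N7 x:[69/2,40] y:[98/3,38] z:[35,49] -> hit [35,38] leaf, test {P6@t=37, P11(miss)}
    N12 x:[87/2,48] y:[34,109/3] z:[29,45] -> miss, prune

10 AABB tests over nodes [0, 9, 11, 2, 4, 8, 13, 14, 7, 12]; 2 leaves entered; closest P6.

== RESULT ==
[0, 9, 11, 2, 4, 8, 13, 14, 7, 12]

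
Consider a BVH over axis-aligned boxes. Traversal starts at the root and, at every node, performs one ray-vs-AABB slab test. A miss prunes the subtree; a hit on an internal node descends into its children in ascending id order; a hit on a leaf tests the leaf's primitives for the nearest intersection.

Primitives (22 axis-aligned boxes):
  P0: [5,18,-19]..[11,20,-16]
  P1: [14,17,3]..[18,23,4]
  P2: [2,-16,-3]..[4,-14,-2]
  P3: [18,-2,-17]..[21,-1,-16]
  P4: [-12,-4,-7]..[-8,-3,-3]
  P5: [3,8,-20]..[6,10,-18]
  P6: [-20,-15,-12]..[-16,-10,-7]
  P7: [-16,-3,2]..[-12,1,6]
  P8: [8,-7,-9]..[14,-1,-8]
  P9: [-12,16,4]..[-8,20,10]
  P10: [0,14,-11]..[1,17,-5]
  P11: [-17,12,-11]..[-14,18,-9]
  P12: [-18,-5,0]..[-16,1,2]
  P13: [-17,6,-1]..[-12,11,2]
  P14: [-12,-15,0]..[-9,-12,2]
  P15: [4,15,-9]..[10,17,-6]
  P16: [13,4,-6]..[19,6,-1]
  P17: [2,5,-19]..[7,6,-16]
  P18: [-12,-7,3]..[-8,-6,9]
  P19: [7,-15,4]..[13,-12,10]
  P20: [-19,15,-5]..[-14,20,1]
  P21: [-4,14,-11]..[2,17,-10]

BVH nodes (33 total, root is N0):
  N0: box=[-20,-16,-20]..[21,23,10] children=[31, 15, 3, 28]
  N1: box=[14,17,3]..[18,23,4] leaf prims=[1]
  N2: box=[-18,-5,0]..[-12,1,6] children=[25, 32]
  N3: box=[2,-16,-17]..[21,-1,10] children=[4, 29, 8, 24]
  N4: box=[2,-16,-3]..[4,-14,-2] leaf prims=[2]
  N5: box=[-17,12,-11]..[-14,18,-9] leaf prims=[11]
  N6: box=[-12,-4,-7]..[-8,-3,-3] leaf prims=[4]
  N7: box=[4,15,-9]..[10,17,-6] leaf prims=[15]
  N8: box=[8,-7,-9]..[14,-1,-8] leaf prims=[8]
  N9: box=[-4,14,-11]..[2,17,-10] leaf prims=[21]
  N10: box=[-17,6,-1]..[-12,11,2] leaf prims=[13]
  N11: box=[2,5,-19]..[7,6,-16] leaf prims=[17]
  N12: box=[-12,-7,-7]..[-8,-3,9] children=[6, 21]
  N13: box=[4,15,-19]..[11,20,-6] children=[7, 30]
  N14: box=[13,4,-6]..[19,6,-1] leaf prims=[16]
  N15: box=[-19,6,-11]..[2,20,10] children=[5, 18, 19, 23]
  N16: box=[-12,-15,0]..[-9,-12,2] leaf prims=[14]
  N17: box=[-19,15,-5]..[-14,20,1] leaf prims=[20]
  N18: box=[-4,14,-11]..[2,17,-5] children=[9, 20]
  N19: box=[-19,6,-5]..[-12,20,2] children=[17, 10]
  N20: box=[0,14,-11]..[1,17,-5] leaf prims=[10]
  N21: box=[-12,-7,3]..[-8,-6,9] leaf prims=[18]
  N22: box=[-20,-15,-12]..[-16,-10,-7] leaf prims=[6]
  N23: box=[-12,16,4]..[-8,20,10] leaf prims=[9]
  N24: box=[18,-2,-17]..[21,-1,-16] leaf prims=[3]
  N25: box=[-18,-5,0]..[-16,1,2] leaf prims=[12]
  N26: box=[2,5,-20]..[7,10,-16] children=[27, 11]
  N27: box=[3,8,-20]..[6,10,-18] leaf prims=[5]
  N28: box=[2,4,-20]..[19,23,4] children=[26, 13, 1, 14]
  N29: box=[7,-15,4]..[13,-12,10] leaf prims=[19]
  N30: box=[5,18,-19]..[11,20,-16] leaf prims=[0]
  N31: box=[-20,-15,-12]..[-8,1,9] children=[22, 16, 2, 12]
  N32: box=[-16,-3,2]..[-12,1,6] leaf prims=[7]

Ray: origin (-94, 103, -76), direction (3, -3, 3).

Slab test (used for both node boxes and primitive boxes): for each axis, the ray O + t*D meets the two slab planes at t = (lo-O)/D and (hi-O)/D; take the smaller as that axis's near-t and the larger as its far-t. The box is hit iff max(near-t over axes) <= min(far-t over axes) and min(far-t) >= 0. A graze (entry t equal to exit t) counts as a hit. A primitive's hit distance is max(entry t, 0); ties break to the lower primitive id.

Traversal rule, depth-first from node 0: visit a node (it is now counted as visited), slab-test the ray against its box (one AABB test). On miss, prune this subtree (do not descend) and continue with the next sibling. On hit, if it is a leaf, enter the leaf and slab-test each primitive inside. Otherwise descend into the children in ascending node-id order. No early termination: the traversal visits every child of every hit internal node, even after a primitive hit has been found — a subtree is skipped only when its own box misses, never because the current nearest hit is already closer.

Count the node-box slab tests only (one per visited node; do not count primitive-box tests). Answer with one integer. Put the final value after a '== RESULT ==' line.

Walk:
N0 x:[74/3,115/3] y:[80/3,119/3] z:[56/3,86/3] -> hit [80/3,86/3], descend [3, 15, 28, 31]
  N3 x:[32,115/3] y:[104/3,119/3] z:[59/3,86/3] -> miss, prune
  N15 x:[25,32] y:[83/3,97/3] z:[65/3,86/3] -> hit [83/3,86/3], descend [5, 18, 19, 23]
    N5 x:[77/3,80/3] y:[85/3,91/3] z:[65/3,67/3] -> miss, prune
    N18 x:[30,32] y:[86/3,89/3] z:[65/3,71/3] -> miss, prune
    N19 x:[25,82/3] y:[83/3,97/3] z:[71/3,26] -> miss, prune
    N23 x:[82/3,86/3] y:[83/3,29] z:[80/3,86/3] -> hit [83/3,86/3] leaf, test {P9@t=83/3}
  N28 x:[32,113/3] y:[80/3,33] z:[56/3,80/3] -> miss, prune
  N31 x:[74/3,86/3] y:[34,118/3] z:[64/3,85/3] -> miss, prune

9 AABB tests over nodes [0, 3, 15, 5, 18, 19, 23, 28, 31]; 1 leaf entered; closest P9.

== RESULT ==
9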